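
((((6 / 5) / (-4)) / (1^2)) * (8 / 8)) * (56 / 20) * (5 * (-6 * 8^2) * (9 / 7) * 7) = 72576 / 5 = 14515.20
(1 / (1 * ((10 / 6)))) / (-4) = -3 / 20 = -0.15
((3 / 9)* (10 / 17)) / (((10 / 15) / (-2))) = -10 / 17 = -0.59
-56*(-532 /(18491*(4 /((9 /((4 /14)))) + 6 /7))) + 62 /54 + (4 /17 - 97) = -93.98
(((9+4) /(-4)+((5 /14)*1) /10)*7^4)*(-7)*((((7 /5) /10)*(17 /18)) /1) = 285719 /40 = 7142.98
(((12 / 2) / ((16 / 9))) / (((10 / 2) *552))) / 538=9 / 3959680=0.00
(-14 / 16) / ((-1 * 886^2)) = 7 / 6279968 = 0.00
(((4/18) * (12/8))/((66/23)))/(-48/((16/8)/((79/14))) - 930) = -161/1476684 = -0.00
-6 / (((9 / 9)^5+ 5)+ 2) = -3 / 4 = -0.75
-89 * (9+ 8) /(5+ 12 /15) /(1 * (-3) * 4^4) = 7565 /22272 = 0.34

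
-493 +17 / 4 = -1955 / 4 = -488.75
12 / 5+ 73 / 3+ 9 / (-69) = 9178 / 345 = 26.60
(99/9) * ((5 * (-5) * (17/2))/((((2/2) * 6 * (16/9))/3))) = -42075/64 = -657.42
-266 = -266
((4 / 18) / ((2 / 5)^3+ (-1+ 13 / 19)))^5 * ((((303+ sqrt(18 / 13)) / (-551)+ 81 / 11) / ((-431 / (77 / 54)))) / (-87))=-191619754058837890625 / 1381037651311878372647367+ 306235260009765625 * sqrt(26) / 35906978934108837688831542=-0.00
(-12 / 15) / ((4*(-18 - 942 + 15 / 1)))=1 / 4725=0.00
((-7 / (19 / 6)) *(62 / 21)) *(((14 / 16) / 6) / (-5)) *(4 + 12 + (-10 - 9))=-217 / 380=-0.57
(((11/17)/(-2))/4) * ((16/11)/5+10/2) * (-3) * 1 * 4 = 873/170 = 5.14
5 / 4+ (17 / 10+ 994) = 19939 / 20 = 996.95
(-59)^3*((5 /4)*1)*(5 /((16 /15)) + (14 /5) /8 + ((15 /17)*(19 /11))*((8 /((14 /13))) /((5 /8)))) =-497938715573 /83776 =-5943691.70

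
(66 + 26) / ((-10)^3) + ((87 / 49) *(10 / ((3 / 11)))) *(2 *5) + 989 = 20089123 / 12250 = 1639.93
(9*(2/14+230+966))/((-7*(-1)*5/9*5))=678213/1225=553.64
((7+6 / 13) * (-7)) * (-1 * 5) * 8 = 27160 / 13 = 2089.23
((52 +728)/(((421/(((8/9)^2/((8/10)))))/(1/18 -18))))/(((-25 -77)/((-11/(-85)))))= 217360/5217453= 0.04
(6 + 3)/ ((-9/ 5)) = -5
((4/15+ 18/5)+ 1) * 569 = 41537/15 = 2769.13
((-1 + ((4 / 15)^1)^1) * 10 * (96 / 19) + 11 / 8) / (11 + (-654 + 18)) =5423 / 95000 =0.06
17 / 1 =17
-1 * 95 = -95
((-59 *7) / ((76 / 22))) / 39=-4543 / 1482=-3.07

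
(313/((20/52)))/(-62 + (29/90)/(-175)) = -12817350/976529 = -13.13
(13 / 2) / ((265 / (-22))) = -143 / 265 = -0.54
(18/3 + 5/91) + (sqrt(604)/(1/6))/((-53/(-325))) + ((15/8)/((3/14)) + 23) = 13761/364 + 3900 * sqrt(151)/53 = 942.03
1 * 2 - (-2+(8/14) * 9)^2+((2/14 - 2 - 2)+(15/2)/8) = -8465/784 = -10.80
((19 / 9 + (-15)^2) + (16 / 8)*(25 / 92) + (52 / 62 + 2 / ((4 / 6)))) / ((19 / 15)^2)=144.28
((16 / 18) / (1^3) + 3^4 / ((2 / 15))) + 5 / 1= 11041 / 18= 613.39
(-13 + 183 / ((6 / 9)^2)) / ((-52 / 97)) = -154715 / 208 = -743.82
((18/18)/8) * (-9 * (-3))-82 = -629/8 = -78.62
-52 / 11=-4.73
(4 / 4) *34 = 34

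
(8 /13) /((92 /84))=168 /299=0.56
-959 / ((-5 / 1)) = 959 / 5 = 191.80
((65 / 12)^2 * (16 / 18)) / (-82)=-4225 / 13284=-0.32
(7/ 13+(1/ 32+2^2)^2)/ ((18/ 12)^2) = 223501/ 29952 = 7.46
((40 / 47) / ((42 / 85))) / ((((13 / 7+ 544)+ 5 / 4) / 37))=251600 / 2159979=0.12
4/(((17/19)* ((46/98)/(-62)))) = -230888/391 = -590.51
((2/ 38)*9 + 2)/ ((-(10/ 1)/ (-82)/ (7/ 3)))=13489/ 285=47.33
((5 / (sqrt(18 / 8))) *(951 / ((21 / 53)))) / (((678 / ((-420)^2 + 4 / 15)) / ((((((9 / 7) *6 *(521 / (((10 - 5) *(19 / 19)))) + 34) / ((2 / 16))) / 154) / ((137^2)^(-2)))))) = 1836923621859250189874624 / 57557115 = 31914796665177714.17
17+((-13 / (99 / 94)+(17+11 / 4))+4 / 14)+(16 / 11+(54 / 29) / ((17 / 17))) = 204689 / 7308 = 28.01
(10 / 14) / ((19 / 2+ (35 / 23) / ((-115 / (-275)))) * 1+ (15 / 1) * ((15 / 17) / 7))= 89930 / 1892269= 0.05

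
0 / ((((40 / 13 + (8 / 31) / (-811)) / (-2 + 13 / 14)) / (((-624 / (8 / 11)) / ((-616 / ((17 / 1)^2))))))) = 0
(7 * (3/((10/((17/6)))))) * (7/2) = 833/40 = 20.82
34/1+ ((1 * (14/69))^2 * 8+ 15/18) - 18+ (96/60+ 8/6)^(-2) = 159264689/9217296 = 17.28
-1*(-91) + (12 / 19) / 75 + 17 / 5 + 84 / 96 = 362077 / 3800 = 95.28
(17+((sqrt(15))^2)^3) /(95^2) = 3392 /9025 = 0.38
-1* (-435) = 435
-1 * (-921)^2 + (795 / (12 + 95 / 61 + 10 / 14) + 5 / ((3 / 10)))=-848168.63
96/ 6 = 16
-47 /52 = -0.90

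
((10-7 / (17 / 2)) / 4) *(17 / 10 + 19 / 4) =14.80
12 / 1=12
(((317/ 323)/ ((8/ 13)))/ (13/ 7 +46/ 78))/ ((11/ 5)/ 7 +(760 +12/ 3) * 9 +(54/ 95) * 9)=39376155/ 415734166048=0.00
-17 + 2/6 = -50/3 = -16.67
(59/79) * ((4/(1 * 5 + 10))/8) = 59/2370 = 0.02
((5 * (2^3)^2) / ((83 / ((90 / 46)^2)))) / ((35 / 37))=4795200 / 307349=15.60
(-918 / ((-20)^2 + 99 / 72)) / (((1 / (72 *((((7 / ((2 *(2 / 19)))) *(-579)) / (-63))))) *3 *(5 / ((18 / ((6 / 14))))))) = -119060928 / 845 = -140900.51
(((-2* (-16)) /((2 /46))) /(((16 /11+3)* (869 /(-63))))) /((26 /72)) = -33.17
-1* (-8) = 8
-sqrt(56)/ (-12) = sqrt(14)/ 6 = 0.62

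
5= 5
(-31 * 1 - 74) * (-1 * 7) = 735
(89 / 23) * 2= 178 / 23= 7.74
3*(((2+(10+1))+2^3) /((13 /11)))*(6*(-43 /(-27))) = 6622 /13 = 509.38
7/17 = 0.41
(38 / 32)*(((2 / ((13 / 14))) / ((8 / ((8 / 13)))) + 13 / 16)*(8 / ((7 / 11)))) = 552805 / 37856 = 14.60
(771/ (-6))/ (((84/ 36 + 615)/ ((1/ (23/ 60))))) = -11565/ 21298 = -0.54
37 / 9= 4.11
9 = 9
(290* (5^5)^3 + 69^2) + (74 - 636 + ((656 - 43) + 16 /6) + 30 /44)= 584106445630313 /66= 8850097661065.35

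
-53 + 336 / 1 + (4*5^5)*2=25283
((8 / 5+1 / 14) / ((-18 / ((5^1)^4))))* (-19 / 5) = 6175 / 28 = 220.54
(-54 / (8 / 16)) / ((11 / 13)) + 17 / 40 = -55973 / 440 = -127.21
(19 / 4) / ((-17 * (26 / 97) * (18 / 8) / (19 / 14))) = -35017 / 55692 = -0.63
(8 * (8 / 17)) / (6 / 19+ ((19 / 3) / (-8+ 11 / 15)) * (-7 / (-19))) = -132544 / 187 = -708.79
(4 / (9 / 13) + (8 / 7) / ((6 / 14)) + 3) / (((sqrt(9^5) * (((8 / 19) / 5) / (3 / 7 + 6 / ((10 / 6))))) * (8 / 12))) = 91979 / 27216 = 3.38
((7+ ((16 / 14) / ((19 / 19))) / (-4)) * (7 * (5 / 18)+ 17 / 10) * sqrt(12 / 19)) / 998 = 7708 * sqrt(57) / 2986515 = 0.02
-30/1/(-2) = 15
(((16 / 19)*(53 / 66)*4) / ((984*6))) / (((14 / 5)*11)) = 265 / 17814951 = 0.00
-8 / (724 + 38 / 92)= -0.01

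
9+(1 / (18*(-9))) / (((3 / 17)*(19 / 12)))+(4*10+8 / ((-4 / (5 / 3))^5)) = 28885393 / 590976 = 48.88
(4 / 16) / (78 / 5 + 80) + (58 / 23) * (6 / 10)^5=27307103 / 137425000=0.20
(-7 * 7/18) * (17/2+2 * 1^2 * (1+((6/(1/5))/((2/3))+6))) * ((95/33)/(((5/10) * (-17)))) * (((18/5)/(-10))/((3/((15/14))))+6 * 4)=2475.97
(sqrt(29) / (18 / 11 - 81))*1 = -11*sqrt(29) / 873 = -0.07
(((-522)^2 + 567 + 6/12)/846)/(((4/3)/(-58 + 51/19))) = -573954253/42864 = -13390.12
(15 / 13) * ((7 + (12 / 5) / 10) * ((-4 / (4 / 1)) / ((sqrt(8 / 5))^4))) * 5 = -13575 / 832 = -16.32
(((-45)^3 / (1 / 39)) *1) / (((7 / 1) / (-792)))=2814669000 / 7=402095571.43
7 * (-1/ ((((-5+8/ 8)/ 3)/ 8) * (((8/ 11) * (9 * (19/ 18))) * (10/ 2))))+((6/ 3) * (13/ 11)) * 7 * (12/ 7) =29.58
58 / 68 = 29 / 34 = 0.85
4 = 4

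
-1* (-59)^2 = -3481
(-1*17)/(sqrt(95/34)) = -17*sqrt(3230)/95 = -10.17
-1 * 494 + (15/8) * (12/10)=-1967/4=-491.75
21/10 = 2.10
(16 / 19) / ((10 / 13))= 104 / 95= 1.09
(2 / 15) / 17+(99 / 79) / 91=39623 / 1833195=0.02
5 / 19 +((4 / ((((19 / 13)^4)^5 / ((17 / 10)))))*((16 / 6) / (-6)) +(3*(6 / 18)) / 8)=5232026785191062269334748757 / 13532390444716544949608016360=0.39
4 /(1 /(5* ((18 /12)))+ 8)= 30 /61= 0.49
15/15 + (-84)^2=7057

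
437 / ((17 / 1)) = 437 / 17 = 25.71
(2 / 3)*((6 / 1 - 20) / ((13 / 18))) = -168 / 13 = -12.92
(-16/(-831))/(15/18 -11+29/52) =-832/415223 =-0.00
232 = 232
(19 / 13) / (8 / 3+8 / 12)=57 / 130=0.44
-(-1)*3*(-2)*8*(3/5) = -144/5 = -28.80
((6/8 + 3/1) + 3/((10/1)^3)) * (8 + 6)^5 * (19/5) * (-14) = -67113577944/625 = -107381724.71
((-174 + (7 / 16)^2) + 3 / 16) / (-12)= 44447 / 3072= 14.47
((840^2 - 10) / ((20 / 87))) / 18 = 2046211 / 12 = 170517.58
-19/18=-1.06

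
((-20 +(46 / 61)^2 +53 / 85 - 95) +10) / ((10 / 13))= -213413538 / 1581425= -134.95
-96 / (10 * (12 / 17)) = -68 / 5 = -13.60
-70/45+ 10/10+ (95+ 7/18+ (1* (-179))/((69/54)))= -45.25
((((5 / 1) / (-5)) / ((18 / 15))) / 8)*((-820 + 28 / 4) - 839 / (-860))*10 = 3491705 / 4128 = 845.86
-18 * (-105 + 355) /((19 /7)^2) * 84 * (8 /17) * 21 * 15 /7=-6667920000 /6137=-1086511.32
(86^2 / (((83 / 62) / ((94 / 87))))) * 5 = 215519440 / 7221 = 29846.20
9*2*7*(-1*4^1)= -504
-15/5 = -3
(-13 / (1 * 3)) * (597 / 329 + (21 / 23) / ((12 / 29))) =-1582243 / 90804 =-17.42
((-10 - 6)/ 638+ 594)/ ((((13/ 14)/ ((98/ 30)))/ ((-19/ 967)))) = -2469656252/ 60152235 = -41.06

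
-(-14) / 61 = 14 / 61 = 0.23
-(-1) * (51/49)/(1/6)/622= 153/15239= 0.01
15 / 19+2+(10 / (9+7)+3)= 975 / 152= 6.41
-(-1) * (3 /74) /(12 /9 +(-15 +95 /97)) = -873 /273208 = -0.00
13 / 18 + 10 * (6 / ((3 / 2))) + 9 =895 / 18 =49.72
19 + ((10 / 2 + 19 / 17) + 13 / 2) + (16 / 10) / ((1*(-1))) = 5103 / 170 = 30.02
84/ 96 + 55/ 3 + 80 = 2381/ 24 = 99.21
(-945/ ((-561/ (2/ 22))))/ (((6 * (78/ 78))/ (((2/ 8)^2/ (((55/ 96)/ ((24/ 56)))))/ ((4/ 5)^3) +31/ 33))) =0.03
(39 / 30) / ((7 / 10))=13 / 7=1.86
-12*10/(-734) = 60/367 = 0.16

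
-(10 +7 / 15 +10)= -20.47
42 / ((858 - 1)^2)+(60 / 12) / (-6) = -3671993 / 4406694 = -0.83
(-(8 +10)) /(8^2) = -9 /32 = -0.28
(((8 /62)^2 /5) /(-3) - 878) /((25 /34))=-430317124 /360375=-1194.08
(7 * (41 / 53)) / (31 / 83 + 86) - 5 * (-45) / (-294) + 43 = 1574976481 / 37235786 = 42.30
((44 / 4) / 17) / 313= 11 / 5321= 0.00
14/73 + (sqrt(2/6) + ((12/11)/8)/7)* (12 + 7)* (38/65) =149129/365365 + 722* sqrt(3)/195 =6.82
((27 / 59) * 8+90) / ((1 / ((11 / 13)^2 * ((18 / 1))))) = 12035628 / 9971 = 1207.06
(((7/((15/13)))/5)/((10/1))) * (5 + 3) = 364/375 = 0.97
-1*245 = -245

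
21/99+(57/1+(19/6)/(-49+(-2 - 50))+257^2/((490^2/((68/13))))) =304918944053/5201646450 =58.62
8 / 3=2.67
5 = 5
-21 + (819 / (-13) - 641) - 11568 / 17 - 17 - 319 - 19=-29928 / 17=-1760.47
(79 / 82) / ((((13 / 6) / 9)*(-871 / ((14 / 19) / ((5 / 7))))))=-209034 / 44103085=-0.00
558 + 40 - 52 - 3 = 543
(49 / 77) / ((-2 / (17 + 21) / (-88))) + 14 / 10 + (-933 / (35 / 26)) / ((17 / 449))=-10257929 / 595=-17240.22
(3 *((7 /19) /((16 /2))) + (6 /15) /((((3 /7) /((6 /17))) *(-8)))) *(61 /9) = 76433 /116280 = 0.66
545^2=297025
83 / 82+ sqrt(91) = 10.55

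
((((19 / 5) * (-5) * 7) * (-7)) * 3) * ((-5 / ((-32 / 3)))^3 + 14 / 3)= 436524487 / 32768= 13321.67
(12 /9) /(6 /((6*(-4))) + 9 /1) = 16 /105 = 0.15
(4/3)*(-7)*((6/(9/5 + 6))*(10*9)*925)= -7770000/13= -597692.31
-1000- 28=-1028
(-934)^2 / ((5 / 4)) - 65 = 3489099 / 5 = 697819.80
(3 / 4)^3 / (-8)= -27 / 512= -0.05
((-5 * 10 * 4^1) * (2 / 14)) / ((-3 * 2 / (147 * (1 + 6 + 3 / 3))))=5600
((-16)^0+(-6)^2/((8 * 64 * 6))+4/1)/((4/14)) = 8981/512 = 17.54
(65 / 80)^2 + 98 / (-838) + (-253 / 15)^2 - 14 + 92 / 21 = 46527750557 / 168940800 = 275.41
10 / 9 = 1.11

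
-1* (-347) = 347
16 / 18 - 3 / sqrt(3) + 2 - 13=-91 / 9 - sqrt(3)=-11.84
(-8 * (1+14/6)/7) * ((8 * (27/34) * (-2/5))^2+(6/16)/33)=-8225906/333795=-24.64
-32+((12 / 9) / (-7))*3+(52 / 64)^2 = -31.91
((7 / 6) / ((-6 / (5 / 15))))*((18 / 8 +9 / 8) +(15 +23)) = -2317 / 864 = -2.68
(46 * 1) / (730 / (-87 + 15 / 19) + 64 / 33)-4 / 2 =-532040 / 58813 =-9.05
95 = 95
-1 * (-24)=24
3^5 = 243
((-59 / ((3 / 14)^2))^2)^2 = 17882668751401216 / 6561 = 2725601089986.47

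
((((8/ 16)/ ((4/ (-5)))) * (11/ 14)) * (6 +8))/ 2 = -55/ 16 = -3.44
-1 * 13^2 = -169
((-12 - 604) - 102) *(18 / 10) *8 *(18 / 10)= -465264 / 25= -18610.56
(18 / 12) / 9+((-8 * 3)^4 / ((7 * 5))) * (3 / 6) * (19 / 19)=995363 / 210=4739.82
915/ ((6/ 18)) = 2745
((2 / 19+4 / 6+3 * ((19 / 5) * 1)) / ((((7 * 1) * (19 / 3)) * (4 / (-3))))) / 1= -10407 / 50540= -0.21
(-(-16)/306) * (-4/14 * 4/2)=-32/1071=-0.03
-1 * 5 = -5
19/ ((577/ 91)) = 1729/ 577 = 3.00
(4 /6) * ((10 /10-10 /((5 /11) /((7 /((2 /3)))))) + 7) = -446 /3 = -148.67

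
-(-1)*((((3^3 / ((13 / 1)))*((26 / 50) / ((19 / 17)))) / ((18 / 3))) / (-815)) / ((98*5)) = -153 / 379382500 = -0.00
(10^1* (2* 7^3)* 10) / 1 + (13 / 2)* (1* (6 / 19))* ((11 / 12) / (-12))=62563057 / 912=68599.84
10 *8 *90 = 7200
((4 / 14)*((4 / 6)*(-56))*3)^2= 1024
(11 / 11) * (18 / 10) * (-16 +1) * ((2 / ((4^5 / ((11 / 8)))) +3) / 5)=-332073 / 20480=-16.21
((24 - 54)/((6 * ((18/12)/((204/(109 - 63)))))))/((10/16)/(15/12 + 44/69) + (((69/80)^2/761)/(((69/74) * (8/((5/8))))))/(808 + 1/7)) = -31235425311948800/699596860445793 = -44.65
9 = 9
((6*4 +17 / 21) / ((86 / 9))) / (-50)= -1563 / 30100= -0.05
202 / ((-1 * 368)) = -101 / 184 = -0.55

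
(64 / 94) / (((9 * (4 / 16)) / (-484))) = -61952 / 423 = -146.46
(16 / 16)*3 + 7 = 10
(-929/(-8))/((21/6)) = 929/28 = 33.18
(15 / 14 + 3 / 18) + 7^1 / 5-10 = -773 / 105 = -7.36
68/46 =1.48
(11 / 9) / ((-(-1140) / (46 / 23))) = 11 / 5130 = 0.00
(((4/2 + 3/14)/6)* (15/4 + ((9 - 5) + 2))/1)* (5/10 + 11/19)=16523/4256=3.88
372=372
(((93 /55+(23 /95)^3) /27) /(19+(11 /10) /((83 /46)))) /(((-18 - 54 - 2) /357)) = -39708038881 /2555791491825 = -0.02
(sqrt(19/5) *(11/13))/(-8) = -11 *sqrt(95)/520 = -0.21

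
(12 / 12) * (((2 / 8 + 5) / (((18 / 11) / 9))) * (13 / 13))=231 / 8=28.88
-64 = -64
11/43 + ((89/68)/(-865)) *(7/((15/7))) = 9517777/37938900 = 0.25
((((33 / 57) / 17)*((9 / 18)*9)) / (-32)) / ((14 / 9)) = -891 / 289408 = -0.00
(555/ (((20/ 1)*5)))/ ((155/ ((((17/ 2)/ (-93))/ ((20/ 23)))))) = -0.00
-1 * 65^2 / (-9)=4225 / 9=469.44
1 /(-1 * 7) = -1 /7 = -0.14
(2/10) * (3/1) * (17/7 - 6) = -15/7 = -2.14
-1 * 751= -751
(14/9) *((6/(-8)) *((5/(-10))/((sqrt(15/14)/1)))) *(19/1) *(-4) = -133 *sqrt(210)/45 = -42.83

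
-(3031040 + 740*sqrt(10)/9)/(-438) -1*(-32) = 370*sqrt(10)/1971 + 1522528/219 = 6952.78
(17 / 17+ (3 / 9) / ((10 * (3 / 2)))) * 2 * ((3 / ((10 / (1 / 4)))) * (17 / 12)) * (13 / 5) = 5083 / 9000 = 0.56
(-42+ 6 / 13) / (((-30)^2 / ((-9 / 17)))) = 27 / 1105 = 0.02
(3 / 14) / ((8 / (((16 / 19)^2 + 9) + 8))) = 19179 / 40432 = 0.47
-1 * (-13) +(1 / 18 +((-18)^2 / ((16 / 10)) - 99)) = 1049 / 9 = 116.56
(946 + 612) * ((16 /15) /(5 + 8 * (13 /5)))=24928 /387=64.41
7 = 7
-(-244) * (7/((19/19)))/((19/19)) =1708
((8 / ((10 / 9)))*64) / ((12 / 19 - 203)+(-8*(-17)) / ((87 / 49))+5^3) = -1904256 / 3185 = -597.88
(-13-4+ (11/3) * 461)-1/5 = 25097/15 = 1673.13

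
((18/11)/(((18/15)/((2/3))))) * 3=30/11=2.73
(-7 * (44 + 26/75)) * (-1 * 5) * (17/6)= 197897/45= 4397.71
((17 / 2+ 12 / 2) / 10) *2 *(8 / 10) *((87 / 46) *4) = 10092 / 575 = 17.55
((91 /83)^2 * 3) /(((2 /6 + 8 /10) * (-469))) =-0.01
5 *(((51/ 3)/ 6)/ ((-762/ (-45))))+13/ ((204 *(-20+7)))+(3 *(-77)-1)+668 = 2829359/ 6477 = 436.83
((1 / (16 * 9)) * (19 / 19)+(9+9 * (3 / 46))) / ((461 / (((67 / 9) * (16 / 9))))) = 2128925 / 7729587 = 0.28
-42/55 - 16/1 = -922/55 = -16.76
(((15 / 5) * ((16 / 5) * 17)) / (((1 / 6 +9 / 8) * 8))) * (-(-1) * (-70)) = -34272 / 31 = -1105.55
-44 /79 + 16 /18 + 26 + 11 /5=28.53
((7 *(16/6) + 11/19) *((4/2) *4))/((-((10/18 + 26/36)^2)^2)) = -307089792/5316979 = -57.76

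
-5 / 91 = -0.05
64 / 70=32 / 35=0.91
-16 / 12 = -4 / 3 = -1.33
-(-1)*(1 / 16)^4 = 1 / 65536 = 0.00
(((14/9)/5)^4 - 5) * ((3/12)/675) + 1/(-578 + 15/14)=-320297079593/89426019937500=-0.00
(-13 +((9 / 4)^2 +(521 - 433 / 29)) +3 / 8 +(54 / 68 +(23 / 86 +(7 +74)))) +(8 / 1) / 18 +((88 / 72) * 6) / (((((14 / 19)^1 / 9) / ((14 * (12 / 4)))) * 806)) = 585.68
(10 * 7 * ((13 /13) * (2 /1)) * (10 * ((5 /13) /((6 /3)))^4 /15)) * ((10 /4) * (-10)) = -546875 /171366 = -3.19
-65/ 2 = -32.50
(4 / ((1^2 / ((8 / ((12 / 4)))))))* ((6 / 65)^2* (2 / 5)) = 768 / 21125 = 0.04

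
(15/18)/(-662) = -5/3972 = -0.00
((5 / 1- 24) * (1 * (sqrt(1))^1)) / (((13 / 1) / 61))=-1159 / 13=-89.15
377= 377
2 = 2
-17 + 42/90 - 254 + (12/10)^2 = -20182/75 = -269.09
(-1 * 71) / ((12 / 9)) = -213 / 4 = -53.25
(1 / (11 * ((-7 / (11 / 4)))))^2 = 1 / 784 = 0.00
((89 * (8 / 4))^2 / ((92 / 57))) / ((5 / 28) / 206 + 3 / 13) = 33855051048 / 399487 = 84746.31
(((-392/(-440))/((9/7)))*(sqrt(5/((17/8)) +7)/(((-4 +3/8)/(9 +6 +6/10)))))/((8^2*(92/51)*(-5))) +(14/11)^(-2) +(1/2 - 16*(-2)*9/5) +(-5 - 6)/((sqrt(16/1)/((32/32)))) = 4459*sqrt(2703)/14674000 +13712/245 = 55.98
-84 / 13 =-6.46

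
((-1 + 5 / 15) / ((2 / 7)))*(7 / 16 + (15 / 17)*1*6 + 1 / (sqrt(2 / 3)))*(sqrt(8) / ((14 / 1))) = sqrt(2)*(-1559- 136*sqrt(6)) / 816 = -3.28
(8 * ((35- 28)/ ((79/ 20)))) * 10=11200/ 79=141.77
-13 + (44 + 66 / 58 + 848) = 25524 / 29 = 880.14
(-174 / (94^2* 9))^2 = 841 / 175668516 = 0.00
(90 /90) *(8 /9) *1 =8 /9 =0.89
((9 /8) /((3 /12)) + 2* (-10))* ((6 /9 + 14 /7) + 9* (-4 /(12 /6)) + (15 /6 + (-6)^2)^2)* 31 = -16916483 /24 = -704853.46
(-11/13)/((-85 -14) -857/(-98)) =1078/114985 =0.01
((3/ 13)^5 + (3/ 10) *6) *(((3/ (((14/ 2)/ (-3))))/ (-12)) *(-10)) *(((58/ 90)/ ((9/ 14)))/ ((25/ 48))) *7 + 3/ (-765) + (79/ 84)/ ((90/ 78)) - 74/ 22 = -62432835627731/ 2187101416500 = -28.55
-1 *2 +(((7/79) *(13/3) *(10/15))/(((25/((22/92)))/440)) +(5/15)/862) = -65003749/70481430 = -0.92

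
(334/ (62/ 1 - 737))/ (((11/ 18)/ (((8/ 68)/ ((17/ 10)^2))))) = -5344/ 162129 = -0.03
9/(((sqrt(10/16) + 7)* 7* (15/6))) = 0.07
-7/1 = -7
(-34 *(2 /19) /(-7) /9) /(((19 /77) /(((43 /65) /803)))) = 2924 /15416505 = 0.00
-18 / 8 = -9 / 4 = -2.25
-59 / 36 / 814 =-59 / 29304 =-0.00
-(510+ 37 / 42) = -510.88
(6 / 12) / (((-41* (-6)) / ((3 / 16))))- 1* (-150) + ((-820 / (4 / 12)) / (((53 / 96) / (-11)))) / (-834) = 1763571527 / 19331008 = 91.23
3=3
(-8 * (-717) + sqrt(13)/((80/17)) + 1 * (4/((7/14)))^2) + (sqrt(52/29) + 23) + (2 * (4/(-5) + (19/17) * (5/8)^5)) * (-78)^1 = 17 * sqrt(13)/80 + 2 * sqrt(377)/29 + 4129993971/696320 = 5933.28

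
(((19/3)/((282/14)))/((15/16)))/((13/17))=36176/82485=0.44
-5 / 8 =-0.62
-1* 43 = -43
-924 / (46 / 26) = -12012 / 23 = -522.26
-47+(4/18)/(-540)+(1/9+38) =-8.89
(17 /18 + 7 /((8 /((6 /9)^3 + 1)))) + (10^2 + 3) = 22697 /216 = 105.08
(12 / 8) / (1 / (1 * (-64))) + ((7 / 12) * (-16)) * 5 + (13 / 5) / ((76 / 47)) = -160807 / 1140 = -141.06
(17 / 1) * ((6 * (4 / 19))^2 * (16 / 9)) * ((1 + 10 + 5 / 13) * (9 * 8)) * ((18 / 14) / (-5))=-10164.05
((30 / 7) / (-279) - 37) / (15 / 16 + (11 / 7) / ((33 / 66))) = -385552 / 42501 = -9.07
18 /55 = 0.33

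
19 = 19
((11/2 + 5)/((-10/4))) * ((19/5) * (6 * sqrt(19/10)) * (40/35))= -1368 * sqrt(190)/125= -150.85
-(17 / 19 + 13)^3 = -18399744 / 6859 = -2682.57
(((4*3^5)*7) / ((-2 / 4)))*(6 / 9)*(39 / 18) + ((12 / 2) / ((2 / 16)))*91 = -15288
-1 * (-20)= 20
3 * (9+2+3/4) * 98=6909/2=3454.50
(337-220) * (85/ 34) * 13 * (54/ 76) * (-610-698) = -67144545/ 19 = -3533923.42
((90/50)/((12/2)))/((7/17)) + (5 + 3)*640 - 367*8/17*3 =5477107/1190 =4602.61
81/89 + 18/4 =963/178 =5.41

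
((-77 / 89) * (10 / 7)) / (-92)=55 / 4094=0.01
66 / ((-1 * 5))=-66 / 5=-13.20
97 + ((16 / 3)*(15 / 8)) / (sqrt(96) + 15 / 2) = 160*sqrt(6) / 159 + 5041 / 53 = 97.58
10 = 10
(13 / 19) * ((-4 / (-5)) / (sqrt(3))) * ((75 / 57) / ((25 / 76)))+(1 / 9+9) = 10.38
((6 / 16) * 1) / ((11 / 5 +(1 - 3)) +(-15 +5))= -15 / 392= -0.04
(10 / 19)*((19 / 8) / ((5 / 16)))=4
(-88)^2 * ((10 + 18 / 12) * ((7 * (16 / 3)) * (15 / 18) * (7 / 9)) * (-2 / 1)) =-349099520 / 81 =-4309870.62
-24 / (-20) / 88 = 3 / 220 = 0.01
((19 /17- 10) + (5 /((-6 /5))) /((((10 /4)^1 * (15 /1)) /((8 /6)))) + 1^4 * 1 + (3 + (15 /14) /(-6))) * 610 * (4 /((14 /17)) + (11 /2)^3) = -195796208815 /359856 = -544096.00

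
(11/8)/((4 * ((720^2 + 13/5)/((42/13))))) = 1155/539138704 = 0.00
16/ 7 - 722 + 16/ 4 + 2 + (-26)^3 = -128028/ 7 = -18289.71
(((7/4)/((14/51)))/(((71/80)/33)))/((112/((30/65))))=25245/25844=0.98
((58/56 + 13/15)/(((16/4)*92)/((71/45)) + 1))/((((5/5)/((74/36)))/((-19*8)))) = -39880487/15716295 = -2.54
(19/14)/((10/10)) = 19/14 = 1.36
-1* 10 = -10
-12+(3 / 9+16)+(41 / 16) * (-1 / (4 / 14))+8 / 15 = -1969 / 480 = -4.10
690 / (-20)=-69 / 2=-34.50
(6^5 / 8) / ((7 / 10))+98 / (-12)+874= 94685 / 42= 2254.40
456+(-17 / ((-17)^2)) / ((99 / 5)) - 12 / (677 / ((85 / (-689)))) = 357977806339 / 785040399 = 456.00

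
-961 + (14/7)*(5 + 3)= -945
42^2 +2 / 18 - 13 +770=22690 / 9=2521.11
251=251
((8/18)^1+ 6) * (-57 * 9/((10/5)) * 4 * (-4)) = 26448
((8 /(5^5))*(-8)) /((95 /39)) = -2496 /296875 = -0.01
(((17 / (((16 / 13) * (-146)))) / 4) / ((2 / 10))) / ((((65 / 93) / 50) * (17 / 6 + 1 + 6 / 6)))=-118575 / 67744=-1.75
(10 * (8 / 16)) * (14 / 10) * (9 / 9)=7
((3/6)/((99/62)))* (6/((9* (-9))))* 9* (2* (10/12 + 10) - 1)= -3844/891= -4.31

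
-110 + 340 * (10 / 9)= 267.78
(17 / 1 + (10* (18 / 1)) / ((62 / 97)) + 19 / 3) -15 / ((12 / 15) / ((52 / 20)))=95305 / 372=256.20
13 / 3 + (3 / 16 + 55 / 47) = 12839 / 2256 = 5.69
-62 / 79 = -0.78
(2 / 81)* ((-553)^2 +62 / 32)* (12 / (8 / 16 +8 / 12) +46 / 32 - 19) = -3987774625 / 72576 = -54946.19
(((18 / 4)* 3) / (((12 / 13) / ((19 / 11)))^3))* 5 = 75346115 / 170368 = 442.26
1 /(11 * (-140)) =-0.00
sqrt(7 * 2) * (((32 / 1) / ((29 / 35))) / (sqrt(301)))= 1120 * sqrt(86) / 1247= 8.33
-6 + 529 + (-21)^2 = 964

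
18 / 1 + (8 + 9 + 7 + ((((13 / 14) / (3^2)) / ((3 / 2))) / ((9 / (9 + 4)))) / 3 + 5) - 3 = 224701 / 5103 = 44.03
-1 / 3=-0.33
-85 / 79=-1.08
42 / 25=1.68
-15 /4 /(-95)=3 /76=0.04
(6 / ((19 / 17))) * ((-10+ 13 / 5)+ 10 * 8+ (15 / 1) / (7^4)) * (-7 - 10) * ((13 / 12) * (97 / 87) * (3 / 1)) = -158825082351 / 6614755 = -24010.73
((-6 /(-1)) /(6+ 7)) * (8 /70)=24 /455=0.05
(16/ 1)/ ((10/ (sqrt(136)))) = 16 * sqrt(34)/ 5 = 18.66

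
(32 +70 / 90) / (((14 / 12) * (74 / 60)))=5900 / 259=22.78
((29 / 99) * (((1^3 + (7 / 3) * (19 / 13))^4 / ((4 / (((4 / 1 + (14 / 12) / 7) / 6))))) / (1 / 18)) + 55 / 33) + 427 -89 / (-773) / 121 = 1509233270086315 / 1947447693477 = 774.98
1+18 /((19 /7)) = 145 /19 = 7.63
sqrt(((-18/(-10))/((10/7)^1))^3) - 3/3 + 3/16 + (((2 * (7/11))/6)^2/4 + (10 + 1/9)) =189 * sqrt(14)/500 + 162215/17424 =10.72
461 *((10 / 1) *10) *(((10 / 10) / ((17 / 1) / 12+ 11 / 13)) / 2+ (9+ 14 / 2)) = 263968600 / 353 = 747786.40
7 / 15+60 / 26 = 541 / 195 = 2.77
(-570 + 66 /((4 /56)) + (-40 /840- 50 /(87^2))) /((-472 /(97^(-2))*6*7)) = -18753109 /9882601939728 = -0.00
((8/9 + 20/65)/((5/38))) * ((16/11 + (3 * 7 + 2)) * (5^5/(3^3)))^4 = 531313480142974853515625000/910356838677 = 583632107290060.16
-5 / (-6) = 5 / 6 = 0.83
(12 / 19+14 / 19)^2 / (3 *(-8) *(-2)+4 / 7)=1183 / 30685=0.04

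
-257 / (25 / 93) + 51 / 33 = -262486 / 275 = -954.49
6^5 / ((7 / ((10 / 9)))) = 8640 / 7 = 1234.29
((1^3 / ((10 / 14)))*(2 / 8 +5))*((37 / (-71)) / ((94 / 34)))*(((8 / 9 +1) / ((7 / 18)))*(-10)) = 224553 / 3337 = 67.29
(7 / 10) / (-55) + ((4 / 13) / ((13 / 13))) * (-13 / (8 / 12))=-3307 / 550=-6.01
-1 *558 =-558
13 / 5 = 2.60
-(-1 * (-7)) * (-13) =91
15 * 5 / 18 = 25 / 6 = 4.17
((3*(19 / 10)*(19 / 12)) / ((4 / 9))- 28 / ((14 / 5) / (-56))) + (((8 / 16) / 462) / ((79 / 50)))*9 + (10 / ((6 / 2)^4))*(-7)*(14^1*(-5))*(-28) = -87784692173 / 78835680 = -1113.51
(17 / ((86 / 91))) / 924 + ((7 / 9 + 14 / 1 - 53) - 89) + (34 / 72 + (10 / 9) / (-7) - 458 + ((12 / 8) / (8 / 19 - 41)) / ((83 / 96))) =-584.93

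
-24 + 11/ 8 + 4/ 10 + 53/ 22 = -8719/ 440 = -19.82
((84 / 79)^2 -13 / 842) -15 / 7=-1.03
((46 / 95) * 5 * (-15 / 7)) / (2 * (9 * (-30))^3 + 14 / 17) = 5865 / 44503262069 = 0.00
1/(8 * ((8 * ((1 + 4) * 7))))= 1/2240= 0.00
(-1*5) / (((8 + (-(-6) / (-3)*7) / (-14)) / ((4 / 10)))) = -2 / 9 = -0.22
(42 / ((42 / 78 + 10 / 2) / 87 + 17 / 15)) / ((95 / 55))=373230 / 18373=20.31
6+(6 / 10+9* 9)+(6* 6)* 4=1158 / 5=231.60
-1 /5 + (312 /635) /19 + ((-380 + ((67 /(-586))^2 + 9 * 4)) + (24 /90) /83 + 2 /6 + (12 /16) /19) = -177328644282731 /515812556130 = -343.79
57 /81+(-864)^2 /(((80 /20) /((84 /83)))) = 423264809 /2241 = 188873.19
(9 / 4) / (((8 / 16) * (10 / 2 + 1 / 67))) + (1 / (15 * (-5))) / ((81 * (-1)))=1221299 / 1360800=0.90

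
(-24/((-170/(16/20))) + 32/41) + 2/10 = 19053/17425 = 1.09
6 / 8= 3 / 4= 0.75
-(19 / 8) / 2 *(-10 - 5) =285 / 16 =17.81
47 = 47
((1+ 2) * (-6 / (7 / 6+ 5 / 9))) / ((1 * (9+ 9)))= -18 / 31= -0.58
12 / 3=4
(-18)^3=-5832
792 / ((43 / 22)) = 17424 / 43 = 405.21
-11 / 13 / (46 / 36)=-198 / 299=-0.66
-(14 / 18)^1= -7 / 9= -0.78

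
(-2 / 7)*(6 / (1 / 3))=-36 / 7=-5.14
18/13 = 1.38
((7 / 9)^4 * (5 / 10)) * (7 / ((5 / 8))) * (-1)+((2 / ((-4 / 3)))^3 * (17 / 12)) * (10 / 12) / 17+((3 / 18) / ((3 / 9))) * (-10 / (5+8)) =-72828271 / 27293760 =-2.67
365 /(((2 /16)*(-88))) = -365 /11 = -33.18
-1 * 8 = -8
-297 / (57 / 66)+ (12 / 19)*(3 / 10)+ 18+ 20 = -29042 / 95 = -305.71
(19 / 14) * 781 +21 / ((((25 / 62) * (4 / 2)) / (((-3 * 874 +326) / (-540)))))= 18437687 / 15750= 1170.65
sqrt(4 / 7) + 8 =2 * sqrt(7) / 7 + 8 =8.76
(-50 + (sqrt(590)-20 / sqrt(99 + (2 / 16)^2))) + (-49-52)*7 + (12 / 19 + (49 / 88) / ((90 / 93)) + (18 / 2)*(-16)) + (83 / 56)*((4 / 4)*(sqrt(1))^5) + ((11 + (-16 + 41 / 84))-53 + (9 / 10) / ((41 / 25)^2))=-187986796181 / 196744240-160*sqrt(6337) / 6337 + sqrt(590)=-933.21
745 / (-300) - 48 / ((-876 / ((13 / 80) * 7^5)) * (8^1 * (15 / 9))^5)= -1113645520061 / 448512000000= -2.48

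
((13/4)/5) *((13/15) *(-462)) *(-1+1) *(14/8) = 0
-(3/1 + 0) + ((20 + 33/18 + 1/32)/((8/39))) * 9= 244815/256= 956.31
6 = 6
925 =925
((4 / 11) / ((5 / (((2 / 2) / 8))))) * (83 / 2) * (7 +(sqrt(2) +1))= 83 * sqrt(2) / 220 +166 / 55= 3.55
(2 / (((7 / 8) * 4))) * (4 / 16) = 1 / 7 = 0.14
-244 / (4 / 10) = -610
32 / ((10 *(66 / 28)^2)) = 3136 / 5445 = 0.58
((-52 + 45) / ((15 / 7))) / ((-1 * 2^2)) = 49 / 60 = 0.82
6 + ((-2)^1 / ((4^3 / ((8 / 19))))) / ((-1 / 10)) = 233 / 38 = 6.13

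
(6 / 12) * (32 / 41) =16 / 41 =0.39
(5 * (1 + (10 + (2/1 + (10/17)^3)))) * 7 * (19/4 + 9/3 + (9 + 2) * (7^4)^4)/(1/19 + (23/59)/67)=49869725194546413667265475/17254456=2890251955468570766.14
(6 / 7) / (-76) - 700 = -186203 / 266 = -700.01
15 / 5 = 3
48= 48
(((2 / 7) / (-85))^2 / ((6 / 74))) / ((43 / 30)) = 296 / 3044615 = 0.00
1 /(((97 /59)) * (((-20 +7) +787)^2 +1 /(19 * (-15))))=0.00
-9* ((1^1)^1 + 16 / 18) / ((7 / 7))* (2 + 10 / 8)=-221 / 4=-55.25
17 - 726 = -709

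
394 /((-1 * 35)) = -394 /35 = -11.26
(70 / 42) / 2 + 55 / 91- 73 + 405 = 182057 / 546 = 333.44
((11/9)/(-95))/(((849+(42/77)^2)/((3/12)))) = -1331/351456300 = -0.00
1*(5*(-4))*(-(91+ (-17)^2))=7600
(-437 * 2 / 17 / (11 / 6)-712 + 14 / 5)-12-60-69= -821157 / 935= -878.24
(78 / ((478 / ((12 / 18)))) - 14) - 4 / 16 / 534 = -7091759 / 510504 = -13.89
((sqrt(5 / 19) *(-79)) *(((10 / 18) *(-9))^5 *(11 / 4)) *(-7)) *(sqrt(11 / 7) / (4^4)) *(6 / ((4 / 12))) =-24440625 *sqrt(7315) / 9728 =-214879.96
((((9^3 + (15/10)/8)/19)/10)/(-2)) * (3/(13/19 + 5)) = -3889/3840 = -1.01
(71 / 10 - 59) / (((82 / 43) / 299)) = -6672783 / 820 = -8137.54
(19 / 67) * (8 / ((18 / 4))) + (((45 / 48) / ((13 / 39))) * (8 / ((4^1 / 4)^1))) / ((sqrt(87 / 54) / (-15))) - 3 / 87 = -265.43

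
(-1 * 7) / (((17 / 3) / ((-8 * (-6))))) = -1008 / 17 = -59.29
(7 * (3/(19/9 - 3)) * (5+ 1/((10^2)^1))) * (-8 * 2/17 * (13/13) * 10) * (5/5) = 94689/85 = 1113.99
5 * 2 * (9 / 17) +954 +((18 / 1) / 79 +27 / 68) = 959.92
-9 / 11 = -0.82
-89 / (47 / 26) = -2314 / 47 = -49.23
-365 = -365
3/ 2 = 1.50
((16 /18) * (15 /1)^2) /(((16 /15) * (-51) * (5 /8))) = -100 /17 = -5.88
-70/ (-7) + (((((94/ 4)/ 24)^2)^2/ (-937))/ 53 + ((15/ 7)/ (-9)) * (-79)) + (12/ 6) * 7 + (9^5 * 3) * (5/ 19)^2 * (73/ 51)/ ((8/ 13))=323637098703458511217/ 11324905148841984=28577.47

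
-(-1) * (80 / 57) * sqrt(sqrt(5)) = 2.10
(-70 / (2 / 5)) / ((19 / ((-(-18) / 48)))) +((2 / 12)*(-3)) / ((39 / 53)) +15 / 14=-127061 / 41496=-3.06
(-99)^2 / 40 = 245.02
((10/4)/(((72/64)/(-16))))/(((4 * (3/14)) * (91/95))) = -15200/351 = -43.30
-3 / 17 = -0.18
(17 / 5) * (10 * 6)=204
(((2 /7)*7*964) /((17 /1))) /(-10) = -964 /85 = -11.34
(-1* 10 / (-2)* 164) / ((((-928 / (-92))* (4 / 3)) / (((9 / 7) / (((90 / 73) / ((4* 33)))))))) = 8392.93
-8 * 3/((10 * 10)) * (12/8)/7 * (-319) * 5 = 2871/35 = 82.03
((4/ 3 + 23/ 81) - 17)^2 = 1552516/ 6561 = 236.63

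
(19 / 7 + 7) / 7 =68 / 49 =1.39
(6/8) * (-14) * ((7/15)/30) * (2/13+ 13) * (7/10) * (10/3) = -6517/1300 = -5.01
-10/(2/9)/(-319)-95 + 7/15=-451667/4785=-94.39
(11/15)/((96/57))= 0.44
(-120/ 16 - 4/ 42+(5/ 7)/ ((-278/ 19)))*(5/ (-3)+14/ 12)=22313/ 5838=3.82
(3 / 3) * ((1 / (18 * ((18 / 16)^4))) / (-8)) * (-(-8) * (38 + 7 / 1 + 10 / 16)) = -93440 / 59049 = -1.58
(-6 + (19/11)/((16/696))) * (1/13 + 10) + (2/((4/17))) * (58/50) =194299/275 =706.54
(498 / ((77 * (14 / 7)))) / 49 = 249 / 3773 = 0.07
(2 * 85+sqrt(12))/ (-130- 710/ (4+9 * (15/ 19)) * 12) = -3587/ 18931- 211 * sqrt(3)/ 94655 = -0.19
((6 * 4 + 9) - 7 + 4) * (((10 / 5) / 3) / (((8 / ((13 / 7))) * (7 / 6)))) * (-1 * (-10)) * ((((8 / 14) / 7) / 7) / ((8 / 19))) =18525 / 16807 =1.10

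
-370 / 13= -28.46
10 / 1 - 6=4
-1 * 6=-6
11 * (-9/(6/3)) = -99/2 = -49.50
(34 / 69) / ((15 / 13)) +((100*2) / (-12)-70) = -89258 / 1035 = -86.24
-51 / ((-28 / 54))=98.36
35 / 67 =0.52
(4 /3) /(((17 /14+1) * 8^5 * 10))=7 /3809280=0.00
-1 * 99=-99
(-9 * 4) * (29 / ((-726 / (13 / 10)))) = 1131 / 605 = 1.87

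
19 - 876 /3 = -273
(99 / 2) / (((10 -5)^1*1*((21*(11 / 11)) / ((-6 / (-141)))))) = 33 / 1645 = 0.02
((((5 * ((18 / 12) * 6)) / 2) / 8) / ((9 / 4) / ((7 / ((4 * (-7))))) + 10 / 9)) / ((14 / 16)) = -405 / 994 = -0.41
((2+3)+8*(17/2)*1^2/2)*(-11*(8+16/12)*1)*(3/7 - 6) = 22308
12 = 12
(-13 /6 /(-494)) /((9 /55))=55 /2052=0.03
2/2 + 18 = 19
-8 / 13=-0.62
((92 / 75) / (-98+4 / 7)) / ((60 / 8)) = -644 / 383625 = -0.00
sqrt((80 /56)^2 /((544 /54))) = 15*sqrt(51) /238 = 0.45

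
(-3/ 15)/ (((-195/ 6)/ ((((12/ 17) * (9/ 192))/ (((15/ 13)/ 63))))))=189/ 17000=0.01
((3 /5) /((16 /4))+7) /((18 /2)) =143 /180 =0.79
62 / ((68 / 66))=1023 / 17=60.18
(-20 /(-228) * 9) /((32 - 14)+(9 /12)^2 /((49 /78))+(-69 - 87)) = -392 /68077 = -0.01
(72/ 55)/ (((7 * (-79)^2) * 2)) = 36/ 2402785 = 0.00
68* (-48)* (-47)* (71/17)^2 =45489984/17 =2675881.41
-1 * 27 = -27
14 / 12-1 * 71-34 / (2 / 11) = -1541 / 6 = -256.83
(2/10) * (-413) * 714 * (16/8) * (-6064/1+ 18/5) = 17871028728/25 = 714841149.12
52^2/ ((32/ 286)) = 24167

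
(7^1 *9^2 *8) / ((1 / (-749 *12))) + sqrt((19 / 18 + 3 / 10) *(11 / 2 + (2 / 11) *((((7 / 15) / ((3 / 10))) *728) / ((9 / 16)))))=-40769568 + sqrt(4442617190) / 2970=-40769545.56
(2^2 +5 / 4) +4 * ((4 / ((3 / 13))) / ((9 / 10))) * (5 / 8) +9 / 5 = 29807 / 540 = 55.20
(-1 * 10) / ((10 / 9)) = -9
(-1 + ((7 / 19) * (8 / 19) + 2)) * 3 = 1251 / 361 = 3.47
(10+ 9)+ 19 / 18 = 361 / 18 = 20.06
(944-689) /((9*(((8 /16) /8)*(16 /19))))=1615 /3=538.33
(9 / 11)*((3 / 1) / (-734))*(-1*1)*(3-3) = 0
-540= -540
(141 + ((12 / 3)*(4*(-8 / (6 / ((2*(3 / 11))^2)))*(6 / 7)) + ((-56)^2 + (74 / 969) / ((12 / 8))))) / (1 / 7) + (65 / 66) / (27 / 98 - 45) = 11769007464208 / 513902367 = 22901.25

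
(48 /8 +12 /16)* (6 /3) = 27 /2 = 13.50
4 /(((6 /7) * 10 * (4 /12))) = 7 /5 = 1.40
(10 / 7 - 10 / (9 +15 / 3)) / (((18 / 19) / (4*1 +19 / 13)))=6745 / 1638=4.12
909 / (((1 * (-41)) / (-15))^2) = 204525 / 1681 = 121.67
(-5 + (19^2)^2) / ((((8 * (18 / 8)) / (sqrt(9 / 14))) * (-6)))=-32579 * sqrt(14) / 126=-967.46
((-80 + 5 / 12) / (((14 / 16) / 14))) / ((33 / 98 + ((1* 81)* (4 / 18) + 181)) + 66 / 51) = -6364120 / 1002753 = -6.35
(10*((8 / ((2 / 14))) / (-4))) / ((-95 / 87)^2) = -211932 / 1805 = -117.41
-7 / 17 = -0.41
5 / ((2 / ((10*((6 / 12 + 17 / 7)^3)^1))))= 1723025 / 2744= 627.92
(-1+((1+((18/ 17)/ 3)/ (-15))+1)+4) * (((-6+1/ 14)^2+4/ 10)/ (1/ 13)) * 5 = 191568663/ 16660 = 11498.72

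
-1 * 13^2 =-169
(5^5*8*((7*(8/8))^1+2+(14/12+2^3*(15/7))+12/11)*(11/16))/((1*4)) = 41003125/336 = 122033.11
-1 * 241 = -241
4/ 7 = 0.57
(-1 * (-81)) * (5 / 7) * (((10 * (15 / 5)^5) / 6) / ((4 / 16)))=656100 / 7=93728.57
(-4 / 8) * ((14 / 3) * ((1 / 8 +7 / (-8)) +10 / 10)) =-7 / 12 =-0.58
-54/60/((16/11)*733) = -99/117280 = -0.00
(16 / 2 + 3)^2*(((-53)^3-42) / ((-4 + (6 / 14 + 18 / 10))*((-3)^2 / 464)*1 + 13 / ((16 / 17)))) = -292631791760 / 223757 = -1307810.67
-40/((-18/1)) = 20/9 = 2.22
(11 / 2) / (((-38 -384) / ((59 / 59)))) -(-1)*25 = 24.99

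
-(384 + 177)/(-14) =561/14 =40.07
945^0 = 1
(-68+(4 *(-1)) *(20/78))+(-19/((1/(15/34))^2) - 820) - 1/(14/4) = -281823067/315588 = -893.01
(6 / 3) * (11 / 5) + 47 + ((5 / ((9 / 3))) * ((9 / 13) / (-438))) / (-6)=2926741 / 56940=51.40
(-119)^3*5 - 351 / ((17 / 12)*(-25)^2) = -8425795.40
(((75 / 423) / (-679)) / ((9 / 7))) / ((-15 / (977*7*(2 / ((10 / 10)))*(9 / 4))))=34195 / 82062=0.42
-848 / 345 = -2.46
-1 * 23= -23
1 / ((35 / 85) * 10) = 17 / 70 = 0.24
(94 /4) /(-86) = -47 /172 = -0.27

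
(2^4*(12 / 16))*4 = 48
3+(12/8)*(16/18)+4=25/3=8.33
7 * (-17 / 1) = -119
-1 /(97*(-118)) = 1 /11446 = 0.00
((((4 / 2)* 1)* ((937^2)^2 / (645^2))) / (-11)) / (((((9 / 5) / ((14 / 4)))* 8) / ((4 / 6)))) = -5395806954727 / 98847540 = -54587.16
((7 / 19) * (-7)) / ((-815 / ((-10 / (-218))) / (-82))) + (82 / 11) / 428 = 4382121 / 794646842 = 0.01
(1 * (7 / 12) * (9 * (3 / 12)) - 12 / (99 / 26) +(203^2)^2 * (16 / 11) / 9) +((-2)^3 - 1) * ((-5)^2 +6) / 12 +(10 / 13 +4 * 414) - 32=5651581574983 / 20592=274455204.69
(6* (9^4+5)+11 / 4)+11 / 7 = 1103209 / 28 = 39400.32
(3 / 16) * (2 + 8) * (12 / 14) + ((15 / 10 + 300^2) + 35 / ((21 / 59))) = 7568521 / 84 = 90101.44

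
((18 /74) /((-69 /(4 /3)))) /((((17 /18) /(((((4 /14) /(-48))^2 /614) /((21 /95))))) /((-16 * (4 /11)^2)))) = 1520 /552990412821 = 0.00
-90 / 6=-15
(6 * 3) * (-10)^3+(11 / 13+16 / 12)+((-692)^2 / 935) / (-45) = -9850583107 / 546975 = -18009.20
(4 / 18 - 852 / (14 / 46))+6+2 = -175846 / 63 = -2791.21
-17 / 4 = -4.25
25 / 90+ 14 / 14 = 23 / 18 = 1.28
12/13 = 0.92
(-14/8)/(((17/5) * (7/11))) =-55/68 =-0.81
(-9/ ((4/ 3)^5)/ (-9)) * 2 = 243/ 512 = 0.47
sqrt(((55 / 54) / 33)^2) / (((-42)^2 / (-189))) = -5 / 1512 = -0.00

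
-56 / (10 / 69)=-1932 / 5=-386.40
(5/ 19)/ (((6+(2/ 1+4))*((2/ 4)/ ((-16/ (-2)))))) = 20/ 57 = 0.35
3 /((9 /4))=4 /3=1.33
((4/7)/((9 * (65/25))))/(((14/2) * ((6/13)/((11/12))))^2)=7865/4000752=0.00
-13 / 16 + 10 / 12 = 0.02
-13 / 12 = -1.08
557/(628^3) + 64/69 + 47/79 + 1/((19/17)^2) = 2.32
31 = 31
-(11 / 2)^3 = -1331 / 8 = -166.38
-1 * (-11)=11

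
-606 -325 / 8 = -5173 / 8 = -646.62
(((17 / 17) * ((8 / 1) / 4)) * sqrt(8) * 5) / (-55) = -4 * sqrt(2) / 11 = -0.51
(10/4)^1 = 5/2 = 2.50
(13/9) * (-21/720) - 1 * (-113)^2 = -27581131/2160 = -12769.04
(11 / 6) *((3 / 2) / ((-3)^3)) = -11 / 108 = -0.10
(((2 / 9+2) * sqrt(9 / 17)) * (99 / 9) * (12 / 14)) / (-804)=-110 * sqrt(17) / 23919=-0.02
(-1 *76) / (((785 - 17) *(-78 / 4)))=19 / 3744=0.01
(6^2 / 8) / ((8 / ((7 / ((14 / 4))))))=9 / 8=1.12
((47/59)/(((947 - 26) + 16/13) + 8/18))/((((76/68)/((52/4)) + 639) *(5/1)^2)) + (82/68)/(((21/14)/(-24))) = -7376530420153457/382320175286050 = -19.29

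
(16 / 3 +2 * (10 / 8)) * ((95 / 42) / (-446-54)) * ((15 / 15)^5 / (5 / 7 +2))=-47 / 3600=-0.01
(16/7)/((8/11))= 22/7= 3.14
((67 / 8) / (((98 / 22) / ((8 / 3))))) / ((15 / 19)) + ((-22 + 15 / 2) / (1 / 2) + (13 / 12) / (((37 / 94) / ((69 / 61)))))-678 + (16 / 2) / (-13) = -90336497339 / 129393810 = -698.15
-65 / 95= -13 / 19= -0.68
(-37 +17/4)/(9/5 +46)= -655/956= -0.69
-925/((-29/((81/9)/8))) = 8325/232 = 35.88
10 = 10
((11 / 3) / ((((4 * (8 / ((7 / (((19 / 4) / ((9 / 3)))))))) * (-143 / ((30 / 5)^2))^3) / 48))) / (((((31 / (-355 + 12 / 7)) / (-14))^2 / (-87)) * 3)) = 1390154323235328 / 4853917783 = 286398.41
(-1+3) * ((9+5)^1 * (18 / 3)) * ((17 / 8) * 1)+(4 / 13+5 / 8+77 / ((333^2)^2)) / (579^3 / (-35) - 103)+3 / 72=88628404523760795336901 / 248229864578383399296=357.04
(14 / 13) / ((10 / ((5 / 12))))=7 / 156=0.04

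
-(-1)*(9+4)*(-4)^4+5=3333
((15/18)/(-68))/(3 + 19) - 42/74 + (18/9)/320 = -1866053/3321120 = -0.56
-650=-650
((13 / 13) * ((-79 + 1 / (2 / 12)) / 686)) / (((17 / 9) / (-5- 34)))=2.20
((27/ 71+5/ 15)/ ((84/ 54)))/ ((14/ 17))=1938/ 3479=0.56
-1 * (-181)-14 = 167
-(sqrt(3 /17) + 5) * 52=-260 -52 * sqrt(51) /17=-281.84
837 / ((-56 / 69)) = -57753 / 56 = -1031.30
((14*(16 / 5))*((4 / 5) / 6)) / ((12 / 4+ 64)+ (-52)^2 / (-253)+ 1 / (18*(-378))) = 257064192 / 2423408375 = 0.11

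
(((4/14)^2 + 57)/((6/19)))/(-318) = -53143/93492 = -0.57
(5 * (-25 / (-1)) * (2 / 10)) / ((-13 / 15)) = -375 / 13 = -28.85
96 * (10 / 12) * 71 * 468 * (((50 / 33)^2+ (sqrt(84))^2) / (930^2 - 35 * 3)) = 5551350272 / 20928039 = 265.26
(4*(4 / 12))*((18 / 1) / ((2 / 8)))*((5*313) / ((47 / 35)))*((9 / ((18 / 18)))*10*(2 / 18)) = 1118808.51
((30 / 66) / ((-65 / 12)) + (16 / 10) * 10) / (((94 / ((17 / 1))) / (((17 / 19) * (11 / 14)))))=164441 / 81263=2.02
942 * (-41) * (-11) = 424842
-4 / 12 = -1 / 3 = -0.33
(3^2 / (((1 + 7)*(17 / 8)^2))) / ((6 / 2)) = 24 / 289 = 0.08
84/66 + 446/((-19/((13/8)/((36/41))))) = -1269145/30096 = -42.17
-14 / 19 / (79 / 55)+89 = 88.49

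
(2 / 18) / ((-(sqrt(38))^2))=-1 / 342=-0.00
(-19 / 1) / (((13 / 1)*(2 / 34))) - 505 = -6888 / 13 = -529.85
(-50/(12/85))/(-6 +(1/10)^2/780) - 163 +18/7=-47455411/467999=-101.40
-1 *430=-430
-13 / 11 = -1.18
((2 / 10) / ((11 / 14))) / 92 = 7 / 2530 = 0.00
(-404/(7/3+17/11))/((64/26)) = -43329/1024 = -42.31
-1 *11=-11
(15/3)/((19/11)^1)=55/19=2.89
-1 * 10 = -10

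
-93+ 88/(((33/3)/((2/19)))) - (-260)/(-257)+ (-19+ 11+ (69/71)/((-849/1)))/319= -2916843797910/31298403961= -93.19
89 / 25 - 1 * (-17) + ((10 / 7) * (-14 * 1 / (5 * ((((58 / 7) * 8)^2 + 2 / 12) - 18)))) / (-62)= 20499631522 / 997063075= 20.56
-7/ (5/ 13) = -91/ 5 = -18.20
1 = 1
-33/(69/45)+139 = 2702/23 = 117.48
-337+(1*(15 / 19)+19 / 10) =-63519 / 190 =-334.31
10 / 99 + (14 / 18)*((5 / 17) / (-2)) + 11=4109 / 374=10.99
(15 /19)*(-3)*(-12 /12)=45 /19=2.37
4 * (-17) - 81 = -149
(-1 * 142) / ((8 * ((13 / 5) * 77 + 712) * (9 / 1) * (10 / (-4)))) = 71 / 82098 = 0.00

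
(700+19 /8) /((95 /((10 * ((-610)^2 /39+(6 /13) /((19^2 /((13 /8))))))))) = 1006386344341 /1426672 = 705408.35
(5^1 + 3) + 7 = 15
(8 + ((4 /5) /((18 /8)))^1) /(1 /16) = 6016 /45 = 133.69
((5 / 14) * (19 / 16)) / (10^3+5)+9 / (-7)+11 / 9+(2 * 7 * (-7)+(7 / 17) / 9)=-32152817 / 328032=-98.02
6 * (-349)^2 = 730806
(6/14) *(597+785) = 4146/7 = 592.29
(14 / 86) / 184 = 7 / 7912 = 0.00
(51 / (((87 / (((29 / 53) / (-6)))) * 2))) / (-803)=17 / 510708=0.00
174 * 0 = 0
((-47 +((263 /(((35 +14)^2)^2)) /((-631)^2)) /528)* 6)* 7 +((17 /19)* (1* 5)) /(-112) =-2164547912880322909 /1096506643590512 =-1974.04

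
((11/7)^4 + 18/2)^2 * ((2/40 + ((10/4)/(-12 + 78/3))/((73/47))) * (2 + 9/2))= 720040546875/2945813311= 244.43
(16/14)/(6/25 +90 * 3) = 50/11823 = 0.00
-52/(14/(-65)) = 1690/7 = 241.43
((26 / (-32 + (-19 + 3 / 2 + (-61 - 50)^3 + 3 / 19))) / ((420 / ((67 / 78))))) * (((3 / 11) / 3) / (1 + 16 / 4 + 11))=-0.00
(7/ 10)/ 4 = 7/ 40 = 0.18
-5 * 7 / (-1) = 35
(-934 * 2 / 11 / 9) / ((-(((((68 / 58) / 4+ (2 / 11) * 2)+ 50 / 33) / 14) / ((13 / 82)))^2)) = 19.71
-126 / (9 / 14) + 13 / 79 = -15471 / 79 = -195.84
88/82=44/41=1.07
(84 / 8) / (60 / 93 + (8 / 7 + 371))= 1519 / 53930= 0.03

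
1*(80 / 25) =16 / 5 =3.20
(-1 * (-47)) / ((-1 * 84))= -47 / 84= -0.56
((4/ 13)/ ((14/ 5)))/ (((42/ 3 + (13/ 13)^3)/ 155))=310/ 273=1.14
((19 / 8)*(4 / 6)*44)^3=338123.30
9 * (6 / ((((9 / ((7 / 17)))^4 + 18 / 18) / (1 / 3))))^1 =21609 / 273991841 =0.00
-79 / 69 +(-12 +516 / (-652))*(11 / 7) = -1672654 / 78729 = -21.25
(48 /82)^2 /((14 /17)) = 4896 /11767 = 0.42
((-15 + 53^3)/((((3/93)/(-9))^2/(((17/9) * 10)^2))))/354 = 2067164719900/177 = 11678896722.60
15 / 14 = 1.07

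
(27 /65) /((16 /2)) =27 /520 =0.05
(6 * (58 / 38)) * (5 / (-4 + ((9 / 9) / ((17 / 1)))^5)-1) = -2223495888 / 107909113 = -20.61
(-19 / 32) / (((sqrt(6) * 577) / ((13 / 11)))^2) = -3211 / 7734606528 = -0.00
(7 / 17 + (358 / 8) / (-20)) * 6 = -7449 / 680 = -10.95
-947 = -947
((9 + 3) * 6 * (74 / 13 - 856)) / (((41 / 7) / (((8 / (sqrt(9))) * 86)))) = -1277665536 / 533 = -2397121.08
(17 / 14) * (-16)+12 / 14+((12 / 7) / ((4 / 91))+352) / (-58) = -25.31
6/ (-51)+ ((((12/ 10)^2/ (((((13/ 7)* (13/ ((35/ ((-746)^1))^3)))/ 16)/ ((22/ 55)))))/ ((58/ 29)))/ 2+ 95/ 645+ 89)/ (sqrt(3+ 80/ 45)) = -2/ 17+ 100858148739256* sqrt(43)/ 16216238055277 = 40.67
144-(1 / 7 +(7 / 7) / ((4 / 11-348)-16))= 143.86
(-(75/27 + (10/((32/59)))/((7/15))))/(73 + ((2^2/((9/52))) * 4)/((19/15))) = -809875/2795856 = -0.29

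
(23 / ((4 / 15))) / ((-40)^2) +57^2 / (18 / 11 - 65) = -45697827 / 892160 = -51.22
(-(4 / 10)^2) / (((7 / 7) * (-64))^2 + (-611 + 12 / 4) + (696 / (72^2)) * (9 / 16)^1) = -1536 / 33485525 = -0.00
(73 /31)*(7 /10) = 511 /310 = 1.65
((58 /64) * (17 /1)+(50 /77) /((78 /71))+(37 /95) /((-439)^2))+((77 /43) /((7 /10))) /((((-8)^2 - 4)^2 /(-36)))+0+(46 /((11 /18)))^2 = 4728429340368470809 /832183493100960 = 5681.96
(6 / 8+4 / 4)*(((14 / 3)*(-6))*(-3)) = 147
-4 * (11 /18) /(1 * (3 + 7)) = -11 /45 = -0.24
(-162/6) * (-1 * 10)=270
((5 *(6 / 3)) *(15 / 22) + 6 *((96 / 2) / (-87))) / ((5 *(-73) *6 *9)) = -373 / 2095830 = -0.00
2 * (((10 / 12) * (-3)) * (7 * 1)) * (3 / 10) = -21 / 2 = -10.50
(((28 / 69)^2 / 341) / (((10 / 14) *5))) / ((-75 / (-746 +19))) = 3989776 / 3044064375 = 0.00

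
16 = 16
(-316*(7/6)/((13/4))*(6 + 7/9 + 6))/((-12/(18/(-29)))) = -254380/3393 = -74.97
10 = 10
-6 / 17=-0.35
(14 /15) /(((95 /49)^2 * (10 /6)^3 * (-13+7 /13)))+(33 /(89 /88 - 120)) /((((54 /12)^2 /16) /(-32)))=11175472542217 /1594700578125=7.01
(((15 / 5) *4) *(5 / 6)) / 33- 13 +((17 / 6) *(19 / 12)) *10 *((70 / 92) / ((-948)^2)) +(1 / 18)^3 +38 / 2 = 6.30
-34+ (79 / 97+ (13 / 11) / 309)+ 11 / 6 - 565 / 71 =-39.31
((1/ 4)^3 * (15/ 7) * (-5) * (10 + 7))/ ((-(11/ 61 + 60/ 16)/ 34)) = 1322175/ 53704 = 24.62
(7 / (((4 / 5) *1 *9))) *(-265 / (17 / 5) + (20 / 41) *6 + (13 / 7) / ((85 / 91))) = -148456 / 2091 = -71.00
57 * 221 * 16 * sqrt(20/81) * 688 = 92445184 * sqrt(5)/3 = 68904571.87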